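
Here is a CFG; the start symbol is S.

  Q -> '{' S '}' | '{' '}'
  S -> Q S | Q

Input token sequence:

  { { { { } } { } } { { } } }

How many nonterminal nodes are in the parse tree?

[S [Q { [S [Q { [S [Q { [S [Q { }]] }] [S [Q { }]]] }] [S [Q { [S [Q { }]] }]]] }]]

14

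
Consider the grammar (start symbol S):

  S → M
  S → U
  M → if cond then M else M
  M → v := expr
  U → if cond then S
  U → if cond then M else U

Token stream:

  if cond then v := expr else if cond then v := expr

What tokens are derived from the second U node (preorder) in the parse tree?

[S [U if cond then [M v := expr] else [U if cond then [S [M v := expr]]]]]

if cond then v := expr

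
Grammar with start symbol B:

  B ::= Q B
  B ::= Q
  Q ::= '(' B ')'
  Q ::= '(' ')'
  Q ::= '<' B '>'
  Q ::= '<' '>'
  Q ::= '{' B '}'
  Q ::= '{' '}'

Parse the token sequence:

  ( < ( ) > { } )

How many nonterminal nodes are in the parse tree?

8

[B [Q ( [B [Q < [B [Q ( )]] >] [B [Q { }]]] )]]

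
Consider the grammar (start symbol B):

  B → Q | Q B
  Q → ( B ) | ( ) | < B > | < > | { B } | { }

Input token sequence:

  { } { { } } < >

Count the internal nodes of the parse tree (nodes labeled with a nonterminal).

[B [Q { }] [B [Q { [B [Q { }]] }] [B [Q < >]]]]

8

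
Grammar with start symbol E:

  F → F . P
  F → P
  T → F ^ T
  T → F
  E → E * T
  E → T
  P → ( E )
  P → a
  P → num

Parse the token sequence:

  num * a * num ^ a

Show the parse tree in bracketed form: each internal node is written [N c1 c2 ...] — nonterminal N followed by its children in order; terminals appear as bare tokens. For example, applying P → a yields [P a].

E
E * T
E * T * T
T * T * T
F * T * T
P * T * T
num * T * T
num * F * T
num * P * T
num * a * T
num * a * F ^ T
num * a * P ^ T
num * a * num ^ T
num * a * num ^ F
num * a * num ^ P
num * a * num ^ a

[E [E [E [T [F [P num]]]] * [T [F [P a]]]] * [T [F [P num]] ^ [T [F [P a]]]]]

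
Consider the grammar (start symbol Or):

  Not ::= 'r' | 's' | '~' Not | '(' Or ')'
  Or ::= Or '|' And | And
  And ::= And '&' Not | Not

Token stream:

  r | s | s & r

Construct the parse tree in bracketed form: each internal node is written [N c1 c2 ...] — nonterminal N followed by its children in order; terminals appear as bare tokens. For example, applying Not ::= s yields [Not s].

[Or [Or [Or [And [Not r]]] | [And [Not s]]] | [And [And [Not s]] & [Not r]]]

Or
Or | And
Or | And | And
And | And | And
Not | And | And
r | And | And
r | Not | And
r | s | And
r | s | And & Not
r | s | Not & Not
r | s | s & Not
r | s | s & r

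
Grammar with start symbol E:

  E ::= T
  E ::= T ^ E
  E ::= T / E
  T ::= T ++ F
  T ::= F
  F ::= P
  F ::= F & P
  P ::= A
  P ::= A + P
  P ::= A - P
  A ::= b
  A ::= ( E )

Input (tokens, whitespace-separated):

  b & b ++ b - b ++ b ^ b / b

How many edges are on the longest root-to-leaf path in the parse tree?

[E [T [T [T [F [F [P [A b]]] & [P [A b]]]] ++ [F [P [A b] - [P [A b]]]]] ++ [F [P [A b]]]] ^ [E [T [F [P [A b]]]] / [E [T [F [P [A b]]]]]]]

8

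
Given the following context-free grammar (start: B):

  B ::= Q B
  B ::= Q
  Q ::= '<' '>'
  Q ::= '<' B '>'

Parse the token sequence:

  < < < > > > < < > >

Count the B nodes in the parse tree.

5

[B [Q < [B [Q < [B [Q < >]] >]] >] [B [Q < [B [Q < >]] >]]]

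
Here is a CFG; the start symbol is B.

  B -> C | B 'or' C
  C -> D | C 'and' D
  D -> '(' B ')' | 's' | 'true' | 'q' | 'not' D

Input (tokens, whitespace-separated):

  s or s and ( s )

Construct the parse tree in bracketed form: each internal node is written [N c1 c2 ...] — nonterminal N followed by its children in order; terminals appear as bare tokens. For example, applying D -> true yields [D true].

B
B or C
C or C
D or C
s or C
s or C and D
s or D and D
s or s and D
s or s and ( B )
s or s and ( C )
s or s and ( D )
s or s and ( s )

[B [B [C [D s]]] or [C [C [D s]] and [D ( [B [C [D s]]] )]]]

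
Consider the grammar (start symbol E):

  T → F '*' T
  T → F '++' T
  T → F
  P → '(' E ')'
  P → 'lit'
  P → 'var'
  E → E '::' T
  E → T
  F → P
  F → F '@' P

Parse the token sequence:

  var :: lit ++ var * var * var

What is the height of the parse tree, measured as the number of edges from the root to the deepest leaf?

7

[E [E [T [F [P var]]]] :: [T [F [P lit]] ++ [T [F [P var]] * [T [F [P var]] * [T [F [P var]]]]]]]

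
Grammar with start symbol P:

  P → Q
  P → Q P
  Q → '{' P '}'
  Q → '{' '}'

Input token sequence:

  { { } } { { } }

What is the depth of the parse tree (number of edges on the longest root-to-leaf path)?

5

[P [Q { [P [Q { }]] }] [P [Q { [P [Q { }]] }]]]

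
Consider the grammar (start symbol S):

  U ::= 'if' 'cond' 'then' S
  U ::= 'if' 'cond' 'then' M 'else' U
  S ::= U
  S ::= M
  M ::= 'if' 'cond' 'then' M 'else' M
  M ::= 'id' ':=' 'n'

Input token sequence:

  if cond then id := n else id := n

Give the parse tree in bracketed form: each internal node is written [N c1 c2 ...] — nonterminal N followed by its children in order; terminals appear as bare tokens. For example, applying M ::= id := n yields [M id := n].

[S [M if cond then [M id := n] else [M id := n]]]

S
M
if cond then M else M
if cond then id := n else M
if cond then id := n else id := n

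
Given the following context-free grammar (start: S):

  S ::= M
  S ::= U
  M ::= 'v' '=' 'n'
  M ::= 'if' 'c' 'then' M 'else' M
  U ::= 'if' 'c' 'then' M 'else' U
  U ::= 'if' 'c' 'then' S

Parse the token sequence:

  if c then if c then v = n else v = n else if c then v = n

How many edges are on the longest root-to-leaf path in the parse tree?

[S [U if c then [M if c then [M v = n] else [M v = n]] else [U if c then [S [M v = n]]]]]

5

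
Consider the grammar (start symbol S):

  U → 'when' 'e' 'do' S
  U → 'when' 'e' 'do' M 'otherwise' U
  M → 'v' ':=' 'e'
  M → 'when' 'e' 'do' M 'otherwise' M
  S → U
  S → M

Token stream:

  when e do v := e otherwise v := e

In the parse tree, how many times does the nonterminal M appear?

3

[S [M when e do [M v := e] otherwise [M v := e]]]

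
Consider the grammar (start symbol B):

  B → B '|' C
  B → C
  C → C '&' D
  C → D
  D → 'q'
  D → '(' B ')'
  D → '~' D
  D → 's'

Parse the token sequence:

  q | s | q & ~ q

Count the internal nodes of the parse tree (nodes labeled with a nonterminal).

12

[B [B [B [C [D q]]] | [C [D s]]] | [C [C [D q]] & [D ~ [D q]]]]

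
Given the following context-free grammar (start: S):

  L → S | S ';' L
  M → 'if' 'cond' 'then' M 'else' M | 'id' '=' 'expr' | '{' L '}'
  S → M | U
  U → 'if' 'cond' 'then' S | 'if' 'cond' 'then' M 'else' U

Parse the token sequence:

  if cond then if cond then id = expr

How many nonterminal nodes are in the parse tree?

[S [U if cond then [S [U if cond then [S [M id = expr]]]]]]

6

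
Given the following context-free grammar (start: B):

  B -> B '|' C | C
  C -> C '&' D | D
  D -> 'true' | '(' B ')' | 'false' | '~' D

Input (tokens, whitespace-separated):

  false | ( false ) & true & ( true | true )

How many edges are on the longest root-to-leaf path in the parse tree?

[B [B [C [D false]]] | [C [C [C [D ( [B [C [D false]]] )]] & [D true]] & [D ( [B [B [C [D true]]] | [C [D true]]] )]]]

8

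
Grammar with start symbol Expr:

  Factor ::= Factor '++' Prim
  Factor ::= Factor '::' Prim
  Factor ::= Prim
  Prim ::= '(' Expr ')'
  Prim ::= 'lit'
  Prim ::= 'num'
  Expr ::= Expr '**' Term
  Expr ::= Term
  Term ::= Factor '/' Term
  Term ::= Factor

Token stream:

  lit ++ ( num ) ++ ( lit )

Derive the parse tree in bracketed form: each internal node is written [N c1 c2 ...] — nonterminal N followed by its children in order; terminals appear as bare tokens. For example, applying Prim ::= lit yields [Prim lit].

Expr
Term
Factor
Factor ++ Prim
Factor ++ Prim ++ Prim
Prim ++ Prim ++ Prim
lit ++ Prim ++ Prim
lit ++ ( Expr ) ++ Prim
lit ++ ( Term ) ++ Prim
lit ++ ( Factor ) ++ Prim
lit ++ ( Prim ) ++ Prim
lit ++ ( num ) ++ Prim
lit ++ ( num ) ++ ( Expr )
lit ++ ( num ) ++ ( Term )
lit ++ ( num ) ++ ( Factor )
lit ++ ( num ) ++ ( Prim )
lit ++ ( num ) ++ ( lit )

[Expr [Term [Factor [Factor [Factor [Prim lit]] ++ [Prim ( [Expr [Term [Factor [Prim num]]]] )]] ++ [Prim ( [Expr [Term [Factor [Prim lit]]]] )]]]]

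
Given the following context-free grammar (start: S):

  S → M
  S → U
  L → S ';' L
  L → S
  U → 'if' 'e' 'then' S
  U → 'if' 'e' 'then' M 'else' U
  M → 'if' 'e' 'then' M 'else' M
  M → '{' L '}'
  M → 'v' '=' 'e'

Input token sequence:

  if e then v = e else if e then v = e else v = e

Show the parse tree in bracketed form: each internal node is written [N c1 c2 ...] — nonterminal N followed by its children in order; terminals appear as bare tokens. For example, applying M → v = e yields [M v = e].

S
M
if e then M else M
if e then v = e else M
if e then v = e else if e then M else M
if e then v = e else if e then v = e else M
if e then v = e else if e then v = e else v = e

[S [M if e then [M v = e] else [M if e then [M v = e] else [M v = e]]]]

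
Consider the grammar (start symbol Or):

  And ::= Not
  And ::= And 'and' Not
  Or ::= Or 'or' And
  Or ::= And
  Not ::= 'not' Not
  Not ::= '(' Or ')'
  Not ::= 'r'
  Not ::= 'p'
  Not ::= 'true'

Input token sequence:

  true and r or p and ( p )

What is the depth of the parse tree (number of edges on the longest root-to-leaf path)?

6

[Or [Or [And [And [Not true]] and [Not r]]] or [And [And [Not p]] and [Not ( [Or [And [Not p]]] )]]]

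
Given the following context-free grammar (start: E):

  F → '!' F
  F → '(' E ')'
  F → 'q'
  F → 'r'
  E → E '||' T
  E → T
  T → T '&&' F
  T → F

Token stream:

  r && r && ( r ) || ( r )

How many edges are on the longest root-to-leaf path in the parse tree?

7

[E [E [T [T [T [F r]] && [F r]] && [F ( [E [T [F r]]] )]]] || [T [F ( [E [T [F r]]] )]]]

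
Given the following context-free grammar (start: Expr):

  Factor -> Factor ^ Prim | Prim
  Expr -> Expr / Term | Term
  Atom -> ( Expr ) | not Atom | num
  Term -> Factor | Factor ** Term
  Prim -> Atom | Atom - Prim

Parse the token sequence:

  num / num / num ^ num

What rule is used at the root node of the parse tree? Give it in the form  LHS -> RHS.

[Expr [Expr [Expr [Term [Factor [Prim [Atom num]]]]] / [Term [Factor [Prim [Atom num]]]]] / [Term [Factor [Factor [Prim [Atom num]]] ^ [Prim [Atom num]]]]]

Expr -> Expr / Term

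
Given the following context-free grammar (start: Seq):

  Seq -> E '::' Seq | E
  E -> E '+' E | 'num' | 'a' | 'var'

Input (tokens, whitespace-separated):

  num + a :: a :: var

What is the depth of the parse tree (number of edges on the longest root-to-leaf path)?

[Seq [E [E num] + [E a]] :: [Seq [E a] :: [Seq [E var]]]]

4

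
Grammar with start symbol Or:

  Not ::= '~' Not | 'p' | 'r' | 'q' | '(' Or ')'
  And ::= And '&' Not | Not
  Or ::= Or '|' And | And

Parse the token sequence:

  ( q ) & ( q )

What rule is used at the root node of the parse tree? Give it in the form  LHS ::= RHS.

[Or [And [And [Not ( [Or [And [Not q]]] )]] & [Not ( [Or [And [Not q]]] )]]]

Or ::= And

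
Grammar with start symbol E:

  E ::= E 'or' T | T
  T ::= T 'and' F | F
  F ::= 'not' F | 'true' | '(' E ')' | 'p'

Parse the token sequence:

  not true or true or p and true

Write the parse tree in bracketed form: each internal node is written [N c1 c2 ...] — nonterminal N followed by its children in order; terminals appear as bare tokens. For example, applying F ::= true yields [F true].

E
E or T
E or T or T
T or T or T
F or T or T
not F or T or T
not true or T or T
not true or F or T
not true or true or T
not true or true or T and F
not true or true or F and F
not true or true or p and F
not true or true or p and true

[E [E [E [T [F not [F true]]]] or [T [F true]]] or [T [T [F p]] and [F true]]]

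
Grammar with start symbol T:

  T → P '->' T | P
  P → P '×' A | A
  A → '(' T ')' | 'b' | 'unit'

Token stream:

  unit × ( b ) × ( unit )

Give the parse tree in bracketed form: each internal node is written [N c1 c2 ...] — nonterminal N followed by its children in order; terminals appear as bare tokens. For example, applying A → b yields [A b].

T
P
P × A
P × A × A
A × A × A
unit × A × A
unit × ( T ) × A
unit × ( P ) × A
unit × ( A ) × A
unit × ( b ) × A
unit × ( b ) × ( T )
unit × ( b ) × ( P )
unit × ( b ) × ( A )
unit × ( b ) × ( unit )

[T [P [P [P [A unit]] × [A ( [T [P [A b]]] )]] × [A ( [T [P [A unit]]] )]]]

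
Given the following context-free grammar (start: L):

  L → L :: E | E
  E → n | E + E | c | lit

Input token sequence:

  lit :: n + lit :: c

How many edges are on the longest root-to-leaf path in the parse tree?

4

[L [L [L [E lit]] :: [E [E n] + [E lit]]] :: [E c]]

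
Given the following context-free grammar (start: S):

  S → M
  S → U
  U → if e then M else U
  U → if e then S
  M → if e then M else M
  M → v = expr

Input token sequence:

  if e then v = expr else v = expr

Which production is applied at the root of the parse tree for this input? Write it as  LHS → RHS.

[S [M if e then [M v = expr] else [M v = expr]]]

S → M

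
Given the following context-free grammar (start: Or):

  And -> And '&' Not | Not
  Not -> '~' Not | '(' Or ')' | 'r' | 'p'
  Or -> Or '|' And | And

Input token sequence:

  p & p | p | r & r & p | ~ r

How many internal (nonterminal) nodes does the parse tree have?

[Or [Or [Or [Or [And [And [Not p]] & [Not p]]] | [And [Not p]]] | [And [And [And [Not r]] & [Not r]] & [Not p]]] | [And [Not ~ [Not r]]]]

19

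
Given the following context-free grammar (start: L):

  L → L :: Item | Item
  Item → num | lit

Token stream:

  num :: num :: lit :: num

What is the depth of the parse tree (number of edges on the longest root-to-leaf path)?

[L [L [L [L [Item num]] :: [Item num]] :: [Item lit]] :: [Item num]]

5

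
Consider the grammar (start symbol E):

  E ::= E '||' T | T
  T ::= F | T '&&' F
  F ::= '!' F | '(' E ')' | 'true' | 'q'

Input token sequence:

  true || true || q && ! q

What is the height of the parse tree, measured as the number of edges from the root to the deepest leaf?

[E [E [E [T [F true]]] || [T [F true]]] || [T [T [F q]] && [F ! [F q]]]]

5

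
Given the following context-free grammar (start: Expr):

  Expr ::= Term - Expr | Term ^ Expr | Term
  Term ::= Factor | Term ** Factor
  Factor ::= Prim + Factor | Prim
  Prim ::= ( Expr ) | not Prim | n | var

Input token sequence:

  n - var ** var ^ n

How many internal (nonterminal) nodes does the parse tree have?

15

[Expr [Term [Factor [Prim n]]] - [Expr [Term [Term [Factor [Prim var]]] ** [Factor [Prim var]]] ^ [Expr [Term [Factor [Prim n]]]]]]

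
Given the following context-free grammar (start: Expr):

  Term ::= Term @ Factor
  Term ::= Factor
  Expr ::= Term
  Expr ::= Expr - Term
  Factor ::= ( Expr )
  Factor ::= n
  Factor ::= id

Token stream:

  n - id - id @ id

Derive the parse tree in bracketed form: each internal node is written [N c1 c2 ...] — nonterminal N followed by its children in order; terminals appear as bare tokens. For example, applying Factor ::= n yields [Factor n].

[Expr [Expr [Expr [Term [Factor n]]] - [Term [Factor id]]] - [Term [Term [Factor id]] @ [Factor id]]]

Expr
Expr - Term
Expr - Term - Term
Term - Term - Term
Factor - Term - Term
n - Term - Term
n - Factor - Term
n - id - Term
n - id - Term @ Factor
n - id - Factor @ Factor
n - id - id @ Factor
n - id - id @ id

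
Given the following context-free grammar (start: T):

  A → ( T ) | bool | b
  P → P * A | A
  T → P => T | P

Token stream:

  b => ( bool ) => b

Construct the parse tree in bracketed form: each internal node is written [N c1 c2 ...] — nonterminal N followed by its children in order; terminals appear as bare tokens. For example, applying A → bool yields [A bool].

[T [P [A b]] => [T [P [A ( [T [P [A bool]]] )]] => [T [P [A b]]]]]

T
P => T
A => T
b => T
b => P => T
b => A => T
b => ( T ) => T
b => ( P ) => T
b => ( A ) => T
b => ( bool ) => T
b => ( bool ) => P
b => ( bool ) => A
b => ( bool ) => b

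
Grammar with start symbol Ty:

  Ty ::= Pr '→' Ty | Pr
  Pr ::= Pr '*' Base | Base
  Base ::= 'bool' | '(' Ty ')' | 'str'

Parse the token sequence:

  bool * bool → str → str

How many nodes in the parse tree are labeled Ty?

3

[Ty [Pr [Pr [Base bool]] * [Base bool]] → [Ty [Pr [Base str]] → [Ty [Pr [Base str]]]]]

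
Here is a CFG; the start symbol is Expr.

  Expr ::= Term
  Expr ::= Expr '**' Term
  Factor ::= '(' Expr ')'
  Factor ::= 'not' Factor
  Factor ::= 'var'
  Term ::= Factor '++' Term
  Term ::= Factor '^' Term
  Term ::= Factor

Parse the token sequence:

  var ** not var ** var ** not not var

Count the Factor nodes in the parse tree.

7

[Expr [Expr [Expr [Expr [Term [Factor var]]] ** [Term [Factor not [Factor var]]]] ** [Term [Factor var]]] ** [Term [Factor not [Factor not [Factor var]]]]]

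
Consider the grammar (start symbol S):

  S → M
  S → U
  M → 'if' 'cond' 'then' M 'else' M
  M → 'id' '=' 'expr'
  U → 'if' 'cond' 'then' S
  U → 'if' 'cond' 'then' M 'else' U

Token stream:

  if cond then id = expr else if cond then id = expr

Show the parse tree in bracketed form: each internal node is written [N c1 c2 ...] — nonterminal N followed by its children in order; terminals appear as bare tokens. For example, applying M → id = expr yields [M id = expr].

S
U
if cond then M else U
if cond then id = expr else U
if cond then id = expr else if cond then S
if cond then id = expr else if cond then M
if cond then id = expr else if cond then id = expr

[S [U if cond then [M id = expr] else [U if cond then [S [M id = expr]]]]]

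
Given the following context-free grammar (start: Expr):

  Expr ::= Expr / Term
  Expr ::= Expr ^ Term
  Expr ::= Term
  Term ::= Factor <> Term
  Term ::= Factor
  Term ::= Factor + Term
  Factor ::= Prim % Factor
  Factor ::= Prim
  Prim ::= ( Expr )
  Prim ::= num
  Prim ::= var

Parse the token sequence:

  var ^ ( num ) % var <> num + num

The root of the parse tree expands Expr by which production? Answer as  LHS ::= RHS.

[Expr [Expr [Term [Factor [Prim var]]]] ^ [Term [Factor [Prim ( [Expr [Term [Factor [Prim num]]]] )] % [Factor [Prim var]]] <> [Term [Factor [Prim num]] + [Term [Factor [Prim num]]]]]]

Expr ::= Expr ^ Term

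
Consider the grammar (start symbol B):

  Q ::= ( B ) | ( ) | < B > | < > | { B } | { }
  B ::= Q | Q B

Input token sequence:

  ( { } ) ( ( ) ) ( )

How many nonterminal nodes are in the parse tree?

10

[B [Q ( [B [Q { }]] )] [B [Q ( [B [Q ( )]] )] [B [Q ( )]]]]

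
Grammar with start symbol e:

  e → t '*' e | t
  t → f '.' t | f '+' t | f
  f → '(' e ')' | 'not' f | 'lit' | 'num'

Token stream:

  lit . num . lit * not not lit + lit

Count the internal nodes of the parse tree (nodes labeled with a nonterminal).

14

[e [t [f lit] . [t [f num] . [t [f lit]]]] * [e [t [f not [f not [f lit]]] + [t [f lit]]]]]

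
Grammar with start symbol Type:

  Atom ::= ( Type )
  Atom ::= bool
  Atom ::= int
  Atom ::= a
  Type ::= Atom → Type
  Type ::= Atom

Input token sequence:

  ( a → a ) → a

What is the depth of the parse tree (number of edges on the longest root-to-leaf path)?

5

[Type [Atom ( [Type [Atom a] → [Type [Atom a]]] )] → [Type [Atom a]]]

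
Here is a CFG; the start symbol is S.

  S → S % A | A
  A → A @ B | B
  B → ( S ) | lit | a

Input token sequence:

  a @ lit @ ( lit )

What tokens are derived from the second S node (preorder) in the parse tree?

[S [A [A [A [B a]] @ [B lit]] @ [B ( [S [A [B lit]]] )]]]

lit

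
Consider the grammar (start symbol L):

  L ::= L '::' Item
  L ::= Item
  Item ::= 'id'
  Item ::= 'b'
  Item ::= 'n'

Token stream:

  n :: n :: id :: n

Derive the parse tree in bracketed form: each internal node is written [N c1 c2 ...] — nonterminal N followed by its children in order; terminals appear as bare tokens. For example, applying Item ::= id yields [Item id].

L
L :: Item
L :: Item :: Item
L :: Item :: Item :: Item
Item :: Item :: Item :: Item
n :: Item :: Item :: Item
n :: n :: Item :: Item
n :: n :: id :: Item
n :: n :: id :: n

[L [L [L [L [Item n]] :: [Item n]] :: [Item id]] :: [Item n]]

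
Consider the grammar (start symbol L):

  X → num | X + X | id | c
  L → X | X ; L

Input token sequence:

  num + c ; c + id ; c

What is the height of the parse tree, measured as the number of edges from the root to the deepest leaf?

[L [X [X num] + [X c]] ; [L [X [X c] + [X id]] ; [L [X c]]]]

4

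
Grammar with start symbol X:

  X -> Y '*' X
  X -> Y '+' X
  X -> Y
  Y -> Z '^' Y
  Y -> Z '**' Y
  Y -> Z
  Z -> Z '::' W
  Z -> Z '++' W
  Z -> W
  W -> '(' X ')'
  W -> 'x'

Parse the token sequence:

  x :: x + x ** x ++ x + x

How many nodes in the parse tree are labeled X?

3

[X [Y [Z [Z [W x]] :: [W x]]] + [X [Y [Z [W x]] ** [Y [Z [Z [W x]] ++ [W x]]]] + [X [Y [Z [W x]]]]]]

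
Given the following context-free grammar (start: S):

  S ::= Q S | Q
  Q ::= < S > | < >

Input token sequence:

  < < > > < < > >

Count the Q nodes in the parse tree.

[S [Q < [S [Q < >]] >] [S [Q < [S [Q < >]] >]]]

4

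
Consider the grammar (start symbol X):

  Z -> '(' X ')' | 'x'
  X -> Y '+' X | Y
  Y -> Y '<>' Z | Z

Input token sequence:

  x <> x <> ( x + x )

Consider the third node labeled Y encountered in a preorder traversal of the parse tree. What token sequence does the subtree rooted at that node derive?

x

[X [Y [Y [Y [Z x]] <> [Z x]] <> [Z ( [X [Y [Z x]] + [X [Y [Z x]]]] )]]]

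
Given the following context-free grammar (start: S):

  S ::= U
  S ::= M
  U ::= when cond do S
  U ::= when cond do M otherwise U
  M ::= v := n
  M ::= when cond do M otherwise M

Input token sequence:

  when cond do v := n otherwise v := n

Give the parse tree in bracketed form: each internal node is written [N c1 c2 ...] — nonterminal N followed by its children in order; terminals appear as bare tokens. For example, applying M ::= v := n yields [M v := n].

S
M
when cond do M otherwise M
when cond do v := n otherwise M
when cond do v := n otherwise v := n

[S [M when cond do [M v := n] otherwise [M v := n]]]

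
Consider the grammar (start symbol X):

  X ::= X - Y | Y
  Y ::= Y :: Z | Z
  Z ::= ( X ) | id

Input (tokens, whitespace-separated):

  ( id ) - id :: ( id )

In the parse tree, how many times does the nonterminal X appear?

4

[X [X [Y [Z ( [X [Y [Z id]]] )]]] - [Y [Y [Z id]] :: [Z ( [X [Y [Z id]]] )]]]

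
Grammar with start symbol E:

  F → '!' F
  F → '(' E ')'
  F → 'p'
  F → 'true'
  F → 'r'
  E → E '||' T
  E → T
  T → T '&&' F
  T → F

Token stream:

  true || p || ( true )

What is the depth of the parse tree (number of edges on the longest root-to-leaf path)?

[E [E [E [T [F true]]] || [T [F p]]] || [T [F ( [E [T [F true]]] )]]]

6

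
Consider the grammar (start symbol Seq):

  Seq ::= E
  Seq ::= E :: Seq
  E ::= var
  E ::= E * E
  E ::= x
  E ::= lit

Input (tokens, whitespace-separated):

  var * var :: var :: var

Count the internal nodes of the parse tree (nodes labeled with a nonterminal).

8

[Seq [E [E var] * [E var]] :: [Seq [E var] :: [Seq [E var]]]]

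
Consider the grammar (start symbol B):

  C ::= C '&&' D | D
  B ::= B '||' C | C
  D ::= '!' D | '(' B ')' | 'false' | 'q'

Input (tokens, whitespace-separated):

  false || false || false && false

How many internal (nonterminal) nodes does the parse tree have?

[B [B [B [C [D false]]] || [C [D false]]] || [C [C [D false]] && [D false]]]

11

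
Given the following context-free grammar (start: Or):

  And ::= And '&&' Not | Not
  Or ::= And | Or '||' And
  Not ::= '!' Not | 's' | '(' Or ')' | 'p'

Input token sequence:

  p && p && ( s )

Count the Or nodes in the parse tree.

2

[Or [And [And [And [Not p]] && [Not p]] && [Not ( [Or [And [Not s]]] )]]]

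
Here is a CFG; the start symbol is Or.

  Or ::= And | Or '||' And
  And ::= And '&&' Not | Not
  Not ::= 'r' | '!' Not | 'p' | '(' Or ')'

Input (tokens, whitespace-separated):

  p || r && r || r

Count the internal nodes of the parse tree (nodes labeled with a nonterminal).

[Or [Or [Or [And [Not p]]] || [And [And [Not r]] && [Not r]]] || [And [Not r]]]

11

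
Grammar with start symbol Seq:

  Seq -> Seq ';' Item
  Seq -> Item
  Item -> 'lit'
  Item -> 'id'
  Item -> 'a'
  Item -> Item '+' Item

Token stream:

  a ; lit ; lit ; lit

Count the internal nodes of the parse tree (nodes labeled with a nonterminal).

[Seq [Seq [Seq [Seq [Item a]] ; [Item lit]] ; [Item lit]] ; [Item lit]]

8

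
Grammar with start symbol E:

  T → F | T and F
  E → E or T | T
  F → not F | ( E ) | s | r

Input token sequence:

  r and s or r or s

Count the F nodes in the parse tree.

[E [E [E [T [T [F r]] and [F s]]] or [T [F r]]] or [T [F s]]]

4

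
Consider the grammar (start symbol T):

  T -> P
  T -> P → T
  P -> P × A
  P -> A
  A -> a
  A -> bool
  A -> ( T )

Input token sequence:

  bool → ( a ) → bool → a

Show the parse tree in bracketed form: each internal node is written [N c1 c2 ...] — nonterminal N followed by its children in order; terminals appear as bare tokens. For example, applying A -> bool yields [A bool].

T
P → T
A → T
bool → T
bool → P → T
bool → A → T
bool → ( T ) → T
bool → ( P ) → T
bool → ( A ) → T
bool → ( a ) → T
bool → ( a ) → P → T
bool → ( a ) → A → T
bool → ( a ) → bool → T
bool → ( a ) → bool → P
bool → ( a ) → bool → A
bool → ( a ) → bool → a

[T [P [A bool]] → [T [P [A ( [T [P [A a]]] )]] → [T [P [A bool]] → [T [P [A a]]]]]]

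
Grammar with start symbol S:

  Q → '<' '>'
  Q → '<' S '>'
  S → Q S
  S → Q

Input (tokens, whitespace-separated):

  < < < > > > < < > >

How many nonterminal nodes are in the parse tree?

[S [Q < [S [Q < [S [Q < >]] >]] >] [S [Q < [S [Q < >]] >]]]

10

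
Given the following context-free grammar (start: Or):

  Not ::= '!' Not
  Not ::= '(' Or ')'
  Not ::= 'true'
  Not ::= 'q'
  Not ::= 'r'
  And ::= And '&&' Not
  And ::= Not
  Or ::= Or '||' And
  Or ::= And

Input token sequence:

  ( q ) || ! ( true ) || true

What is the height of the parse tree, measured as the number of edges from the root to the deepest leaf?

[Or [Or [Or [And [Not ( [Or [And [Not q]]] )]]] || [And [Not ! [Not ( [Or [And [Not true]]] )]]]] || [And [Not true]]]

8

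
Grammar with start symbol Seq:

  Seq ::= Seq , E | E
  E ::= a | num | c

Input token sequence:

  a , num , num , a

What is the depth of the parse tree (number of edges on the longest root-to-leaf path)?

5

[Seq [Seq [Seq [Seq [E a]] , [E num]] , [E num]] , [E a]]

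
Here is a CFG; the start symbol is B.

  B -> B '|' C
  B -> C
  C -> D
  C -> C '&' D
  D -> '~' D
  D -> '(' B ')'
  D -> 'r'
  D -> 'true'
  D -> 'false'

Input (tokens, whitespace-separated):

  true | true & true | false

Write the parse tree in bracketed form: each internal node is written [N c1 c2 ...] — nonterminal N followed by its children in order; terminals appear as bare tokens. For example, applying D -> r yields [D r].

[B [B [B [C [D true]]] | [C [C [D true]] & [D true]]] | [C [D false]]]

B
B | C
B | C | C
C | C | C
D | C | C
true | C | C
true | C & D | C
true | D & D | C
true | true & D | C
true | true & true | C
true | true & true | D
true | true & true | false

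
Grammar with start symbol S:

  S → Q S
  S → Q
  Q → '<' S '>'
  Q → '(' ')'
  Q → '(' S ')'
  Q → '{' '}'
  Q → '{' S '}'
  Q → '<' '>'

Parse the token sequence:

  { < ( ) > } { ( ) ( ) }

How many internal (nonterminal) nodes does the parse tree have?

[S [Q { [S [Q < [S [Q ( )]] >]] }] [S [Q { [S [Q ( )] [S [Q ( )]]] }]]]

12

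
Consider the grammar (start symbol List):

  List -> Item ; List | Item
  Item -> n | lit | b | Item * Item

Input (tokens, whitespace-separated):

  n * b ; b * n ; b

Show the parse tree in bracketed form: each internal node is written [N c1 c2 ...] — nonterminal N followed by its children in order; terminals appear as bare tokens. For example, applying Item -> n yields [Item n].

List
Item ; List
Item * Item ; List
n * Item ; List
n * b ; List
n * b ; Item ; List
n * b ; Item * Item ; List
n * b ; b * Item ; List
n * b ; b * n ; List
n * b ; b * n ; Item
n * b ; b * n ; b

[List [Item [Item n] * [Item b]] ; [List [Item [Item b] * [Item n]] ; [List [Item b]]]]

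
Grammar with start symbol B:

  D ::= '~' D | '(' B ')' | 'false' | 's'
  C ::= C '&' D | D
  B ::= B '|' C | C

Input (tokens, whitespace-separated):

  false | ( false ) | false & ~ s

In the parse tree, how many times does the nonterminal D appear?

6

[B [B [B [C [D false]]] | [C [D ( [B [C [D false]]] )]]] | [C [C [D false]] & [D ~ [D s]]]]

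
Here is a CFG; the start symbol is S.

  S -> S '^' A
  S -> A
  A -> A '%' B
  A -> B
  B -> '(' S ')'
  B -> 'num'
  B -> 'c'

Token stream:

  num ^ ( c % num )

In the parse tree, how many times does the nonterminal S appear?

[S [S [A [B num]]] ^ [A [B ( [S [A [A [B c]] % [B num]]] )]]]

3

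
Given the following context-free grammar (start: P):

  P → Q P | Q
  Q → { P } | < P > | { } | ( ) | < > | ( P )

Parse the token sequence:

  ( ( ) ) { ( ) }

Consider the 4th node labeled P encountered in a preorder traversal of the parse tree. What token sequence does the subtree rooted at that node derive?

( )

[P [Q ( [P [Q ( )]] )] [P [Q { [P [Q ( )]] }]]]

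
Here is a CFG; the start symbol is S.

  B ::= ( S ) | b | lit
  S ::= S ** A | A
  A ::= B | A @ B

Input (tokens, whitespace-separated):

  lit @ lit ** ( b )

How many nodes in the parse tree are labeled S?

3

[S [S [A [A [B lit]] @ [B lit]]] ** [A [B ( [S [A [B b]]] )]]]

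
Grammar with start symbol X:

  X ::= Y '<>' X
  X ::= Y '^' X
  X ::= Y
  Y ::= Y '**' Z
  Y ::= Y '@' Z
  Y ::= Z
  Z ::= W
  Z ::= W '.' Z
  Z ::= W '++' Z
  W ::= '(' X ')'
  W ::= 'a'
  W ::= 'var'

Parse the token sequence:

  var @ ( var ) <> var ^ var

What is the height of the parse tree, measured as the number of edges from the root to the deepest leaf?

[X [Y [Y [Z [W var]]] @ [Z [W ( [X [Y [Z [W var]]]] )]]] <> [X [Y [Z [W var]]] ^ [X [Y [Z [W var]]]]]]

8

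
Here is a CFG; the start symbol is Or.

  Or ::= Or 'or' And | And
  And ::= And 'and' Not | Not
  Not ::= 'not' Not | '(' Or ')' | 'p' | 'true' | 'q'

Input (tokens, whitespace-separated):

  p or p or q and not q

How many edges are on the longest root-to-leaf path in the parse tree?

5

[Or [Or [Or [And [Not p]]] or [And [Not p]]] or [And [And [Not q]] and [Not not [Not q]]]]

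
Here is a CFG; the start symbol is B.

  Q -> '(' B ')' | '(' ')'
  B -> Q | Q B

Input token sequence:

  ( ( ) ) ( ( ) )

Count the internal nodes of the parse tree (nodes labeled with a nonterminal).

[B [Q ( [B [Q ( )]] )] [B [Q ( [B [Q ( )]] )]]]

8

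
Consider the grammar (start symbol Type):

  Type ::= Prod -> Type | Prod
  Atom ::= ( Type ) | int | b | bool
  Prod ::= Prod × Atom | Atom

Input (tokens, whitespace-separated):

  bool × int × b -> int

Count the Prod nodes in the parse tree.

4

[Type [Prod [Prod [Prod [Atom bool]] × [Atom int]] × [Atom b]] -> [Type [Prod [Atom int]]]]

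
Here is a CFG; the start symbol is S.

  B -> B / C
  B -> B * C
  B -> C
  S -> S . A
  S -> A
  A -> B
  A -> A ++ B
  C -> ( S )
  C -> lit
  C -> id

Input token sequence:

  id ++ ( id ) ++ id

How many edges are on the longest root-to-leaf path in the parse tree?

[S [A [A [A [B [C id]]] ++ [B [C ( [S [A [B [C id]]]] )]]] ++ [B [C id]]]]

9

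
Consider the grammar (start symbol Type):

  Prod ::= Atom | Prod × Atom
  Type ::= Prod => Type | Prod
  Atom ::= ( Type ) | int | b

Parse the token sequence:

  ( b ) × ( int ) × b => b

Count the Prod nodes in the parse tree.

6

[Type [Prod [Prod [Prod [Atom ( [Type [Prod [Atom b]]] )]] × [Atom ( [Type [Prod [Atom int]]] )]] × [Atom b]] => [Type [Prod [Atom b]]]]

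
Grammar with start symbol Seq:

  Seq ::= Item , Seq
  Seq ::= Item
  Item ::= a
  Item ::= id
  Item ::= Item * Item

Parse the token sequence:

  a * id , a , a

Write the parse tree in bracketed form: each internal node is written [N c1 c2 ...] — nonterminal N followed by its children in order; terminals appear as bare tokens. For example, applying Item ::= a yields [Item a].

Seq
Item , Seq
Item * Item , Seq
a * Item , Seq
a * id , Seq
a * id , Item , Seq
a * id , a , Seq
a * id , a , Item
a * id , a , a

[Seq [Item [Item a] * [Item id]] , [Seq [Item a] , [Seq [Item a]]]]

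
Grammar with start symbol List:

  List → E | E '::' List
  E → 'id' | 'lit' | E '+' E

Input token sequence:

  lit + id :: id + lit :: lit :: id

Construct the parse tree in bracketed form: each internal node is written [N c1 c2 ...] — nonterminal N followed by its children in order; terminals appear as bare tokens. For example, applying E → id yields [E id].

[List [E [E lit] + [E id]] :: [List [E [E id] + [E lit]] :: [List [E lit] :: [List [E id]]]]]

List
E :: List
E + E :: List
lit + E :: List
lit + id :: List
lit + id :: E :: List
lit + id :: E + E :: List
lit + id :: id + E :: List
lit + id :: id + lit :: List
lit + id :: id + lit :: E :: List
lit + id :: id + lit :: lit :: List
lit + id :: id + lit :: lit :: E
lit + id :: id + lit :: lit :: id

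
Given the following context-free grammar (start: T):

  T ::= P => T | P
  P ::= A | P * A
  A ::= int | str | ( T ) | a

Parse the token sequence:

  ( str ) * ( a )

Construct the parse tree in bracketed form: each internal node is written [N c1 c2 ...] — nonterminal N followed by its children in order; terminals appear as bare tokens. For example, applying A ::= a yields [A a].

T
P
P * A
A * A
( T ) * A
( P ) * A
( A ) * A
( str ) * A
( str ) * ( T )
( str ) * ( P )
( str ) * ( A )
( str ) * ( a )

[T [P [P [A ( [T [P [A str]]] )]] * [A ( [T [P [A a]]] )]]]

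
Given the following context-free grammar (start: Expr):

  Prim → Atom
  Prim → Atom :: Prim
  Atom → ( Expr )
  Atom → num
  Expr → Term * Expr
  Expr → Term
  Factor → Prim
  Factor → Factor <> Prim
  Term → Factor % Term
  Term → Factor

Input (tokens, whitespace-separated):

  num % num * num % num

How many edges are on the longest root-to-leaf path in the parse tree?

7

[Expr [Term [Factor [Prim [Atom num]]] % [Term [Factor [Prim [Atom num]]]]] * [Expr [Term [Factor [Prim [Atom num]]] % [Term [Factor [Prim [Atom num]]]]]]]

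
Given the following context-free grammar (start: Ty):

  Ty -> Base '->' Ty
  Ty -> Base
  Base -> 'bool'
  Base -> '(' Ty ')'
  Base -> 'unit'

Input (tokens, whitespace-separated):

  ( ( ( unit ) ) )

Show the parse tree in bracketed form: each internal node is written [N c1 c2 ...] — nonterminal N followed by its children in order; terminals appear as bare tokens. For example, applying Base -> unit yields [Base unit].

Ty
Base
( Ty )
( Base )
( ( Ty ) )
( ( Base ) )
( ( ( Ty ) ) )
( ( ( Base ) ) )
( ( ( unit ) ) )

[Ty [Base ( [Ty [Base ( [Ty [Base ( [Ty [Base unit]] )]] )]] )]]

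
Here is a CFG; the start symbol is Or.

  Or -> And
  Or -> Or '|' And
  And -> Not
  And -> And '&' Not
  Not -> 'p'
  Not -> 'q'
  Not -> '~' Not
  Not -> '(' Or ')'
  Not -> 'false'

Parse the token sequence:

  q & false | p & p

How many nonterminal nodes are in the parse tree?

10

[Or [Or [And [And [Not q]] & [Not false]]] | [And [And [Not p]] & [Not p]]]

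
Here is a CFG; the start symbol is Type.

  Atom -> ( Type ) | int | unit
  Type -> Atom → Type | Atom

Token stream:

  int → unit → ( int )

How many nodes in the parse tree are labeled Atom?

4

[Type [Atom int] → [Type [Atom unit] → [Type [Atom ( [Type [Atom int]] )]]]]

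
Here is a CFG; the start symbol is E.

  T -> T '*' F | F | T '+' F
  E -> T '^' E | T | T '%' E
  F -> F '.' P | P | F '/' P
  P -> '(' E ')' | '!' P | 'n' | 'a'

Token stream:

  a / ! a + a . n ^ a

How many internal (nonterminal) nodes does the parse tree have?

16

[E [T [T [F [F [P a]] / [P ! [P a]]]] + [F [F [P a]] . [P n]]] ^ [E [T [F [P a]]]]]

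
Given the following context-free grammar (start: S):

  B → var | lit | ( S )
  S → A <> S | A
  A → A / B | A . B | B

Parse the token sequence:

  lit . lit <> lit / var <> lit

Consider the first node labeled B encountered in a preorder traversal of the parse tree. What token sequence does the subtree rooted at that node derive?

[S [A [A [B lit]] . [B lit]] <> [S [A [A [B lit]] / [B var]] <> [S [A [B lit]]]]]

lit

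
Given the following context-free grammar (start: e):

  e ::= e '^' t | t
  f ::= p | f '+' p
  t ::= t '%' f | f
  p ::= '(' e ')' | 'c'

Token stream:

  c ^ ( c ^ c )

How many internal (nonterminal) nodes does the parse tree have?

[e [e [t [f [p c]]]] ^ [t [f [p ( [e [e [t [f [p c]]]] ^ [t [f [p c]]]] )]]]]

16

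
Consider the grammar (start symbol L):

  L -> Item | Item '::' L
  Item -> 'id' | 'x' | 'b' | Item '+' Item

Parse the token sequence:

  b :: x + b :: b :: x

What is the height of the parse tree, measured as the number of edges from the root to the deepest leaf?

5

[L [Item b] :: [L [Item [Item x] + [Item b]] :: [L [Item b] :: [L [Item x]]]]]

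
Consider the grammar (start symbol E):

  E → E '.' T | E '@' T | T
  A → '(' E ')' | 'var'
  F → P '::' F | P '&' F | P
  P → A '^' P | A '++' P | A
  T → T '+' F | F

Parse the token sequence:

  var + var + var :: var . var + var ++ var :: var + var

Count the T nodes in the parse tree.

6

[E [E [T [T [T [F [P [A var]]]] + [F [P [A var]]]] + [F [P [A var]] :: [F [P [A var]]]]]] . [T [T [T [F [P [A var]]]] + [F [P [A var] ++ [P [A var]]] :: [F [P [A var]]]]] + [F [P [A var]]]]]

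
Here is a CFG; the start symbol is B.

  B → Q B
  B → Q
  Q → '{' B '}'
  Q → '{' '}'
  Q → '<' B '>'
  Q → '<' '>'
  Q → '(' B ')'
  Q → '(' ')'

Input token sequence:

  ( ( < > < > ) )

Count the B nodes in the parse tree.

4

[B [Q ( [B [Q ( [B [Q < >] [B [Q < >]]] )]] )]]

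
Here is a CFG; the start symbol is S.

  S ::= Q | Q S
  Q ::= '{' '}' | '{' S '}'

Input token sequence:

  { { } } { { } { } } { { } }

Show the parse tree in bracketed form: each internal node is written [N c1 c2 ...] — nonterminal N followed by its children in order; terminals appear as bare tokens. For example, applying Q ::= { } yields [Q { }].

[S [Q { [S [Q { }]] }] [S [Q { [S [Q { }] [S [Q { }]]] }] [S [Q { [S [Q { }]] }]]]]

S
Q S
{ S } S
{ Q } S
{ { } } S
{ { } } Q S
{ { } } { S } S
{ { } } { Q S } S
{ { } } { { } S } S
{ { } } { { } Q } S
{ { } } { { } { } } S
{ { } } { { } { } } Q
{ { } } { { } { } } { S }
{ { } } { { } { } } { Q }
{ { } } { { } { } } { { } }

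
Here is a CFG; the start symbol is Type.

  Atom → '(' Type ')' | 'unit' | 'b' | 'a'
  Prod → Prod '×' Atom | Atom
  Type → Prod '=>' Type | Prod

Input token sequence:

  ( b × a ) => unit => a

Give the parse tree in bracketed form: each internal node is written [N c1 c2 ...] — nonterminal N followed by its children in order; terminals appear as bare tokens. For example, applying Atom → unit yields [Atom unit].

[Type [Prod [Atom ( [Type [Prod [Prod [Atom b]] × [Atom a]]] )]] => [Type [Prod [Atom unit]] => [Type [Prod [Atom a]]]]]

Type
Prod => Type
Atom => Type
( Type ) => Type
( Prod ) => Type
( Prod × Atom ) => Type
( Atom × Atom ) => Type
( b × Atom ) => Type
( b × a ) => Type
( b × a ) => Prod => Type
( b × a ) => Atom => Type
( b × a ) => unit => Type
( b × a ) => unit => Prod
( b × a ) => unit => Atom
( b × a ) => unit => a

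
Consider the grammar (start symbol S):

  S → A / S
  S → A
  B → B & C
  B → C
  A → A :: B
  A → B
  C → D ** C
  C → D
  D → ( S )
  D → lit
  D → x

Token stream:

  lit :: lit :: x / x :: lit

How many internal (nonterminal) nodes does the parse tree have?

22

[S [A [A [A [B [C [D lit]]]] :: [B [C [D lit]]]] :: [B [C [D x]]]] / [S [A [A [B [C [D x]]]] :: [B [C [D lit]]]]]]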